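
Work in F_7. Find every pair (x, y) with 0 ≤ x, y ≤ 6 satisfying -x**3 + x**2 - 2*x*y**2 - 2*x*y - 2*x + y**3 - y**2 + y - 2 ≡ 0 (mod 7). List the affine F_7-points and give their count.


Affine F_7-points: {(1, 1), (1, 3), (1, 6), (2, 2), (3, 2), (3, 3), (4, 3), (5, 0), (6, 1)}; count = 9.

For each of the 49 pairs (x, y) ∈ F_7², evaluate f(x, y) mod 7. Record the zeros.
  x = 0: [0↦5, 1↦6, 2↦4, 3↦5, 4↦1, 5↦5, 6↦2]  zeros at y ∈ ∅
  x = 1: [0↦3, 1↦0, 2↦4, 3↦0, 4↦1, 5↦6, 6↦0]  zeros at y ∈ {1, 3, 6}
  x = 2: [0↦4, 1↦4, 2↦0, 3↦5, 4↦4, 5↦3, 6↦1]  zeros at y ∈ {2}
  x = 3: [0↦2, 1↦5, 2↦0, 3↦0, 4↦4, 5↦4, 6↦6]  zeros at y ∈ {2, 3}
  x = 4: [0↦5, 1↦4, 2↦5, 3↦0, 4↦2, 5↦3, 6↦2]  zeros at y ∈ {3}
  x = 5: [0↦0, 1↦2, 2↦2, 3↦6, 4↦6, 5↦1, 6↦4]  zeros at y ∈ {0}
  x = 6: [0↦2, 1↦0, 2↦6, 3↦5, 4↦3, 5↦6, 6↦6]  zeros at y ∈ {1}
Collecting zeros: affine points = {(1, 1), (1, 3), (1, 6), (2, 2), (3, 2), (3, 3), (4, 3), (5, 0), (6, 1)}.
Total count |C(F_7)_aff| = 9.


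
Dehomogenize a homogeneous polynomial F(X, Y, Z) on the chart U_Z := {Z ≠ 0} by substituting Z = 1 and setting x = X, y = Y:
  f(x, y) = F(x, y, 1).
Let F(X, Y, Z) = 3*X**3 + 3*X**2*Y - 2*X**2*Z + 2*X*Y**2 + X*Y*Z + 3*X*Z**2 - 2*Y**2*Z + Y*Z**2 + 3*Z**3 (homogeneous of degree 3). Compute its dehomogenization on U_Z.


f(x, y) = 3*x**3 + 3*x**2*y - 2*x**2 + 2*x*y**2 + x*y + 3*x - 2*y**2 + y + 3

On U_Z we set Z = 1. Each monomial c·X^i·Y^j·Z^k in F becomes c·x^i·y^j·1^k = c·x^i·y^j.
Substituting Z = 1: F(X, Y, 1) = 3*x**3 + 3*x**2*y - 2*x**2 + 2*x*y**2 + x*y + 3*x - 2*y**2 + y + 3.
Note: deg(f) ≤ deg(F) = 3; strict inequality happens when F is divisible by Z (lost terms).


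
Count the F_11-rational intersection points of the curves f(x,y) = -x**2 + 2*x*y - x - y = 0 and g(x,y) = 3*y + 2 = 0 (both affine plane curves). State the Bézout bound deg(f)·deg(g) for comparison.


Common zeros: ∅; count = 0; Bézout bound = 2.

deg(f) = 2, deg(g) = 1, so Bézout bound = 2.
Scan x ∈ F_11. For each x, list the y ∈ F_11 with f(x, y) ≡ 0 and those with g(x, y) ≡ 0 (mod 11); the common zeros in that column are the intersection.
  x = 0: f ≡ 0 at y ∈ {0}; g ≡ 0 at y ∈ {3}; common: ∅.
  x = 1: f ≡ 0 at y ∈ {2}; g ≡ 0 at y ∈ {3}; common: ∅.
  x = 2: f ≡ 0 at y ∈ {2}; g ≡ 0 at y ∈ {3}; common: ∅.
  x = 3: f ≡ 0 at y ∈ {9}; g ≡ 0 at y ∈ {3}; common: ∅.
  x = 4: f ≡ 0 at y ∈ {6}; g ≡ 0 at y ∈ {3}; common: ∅.
  x = 5: f ≡ 0 at y ∈ {7}; g ≡ 0 at y ∈ {3}; common: ∅.
  x = 6: f ≡ 0 at y ∈ ∅; g ≡ 0 at y ∈ {3}; common: ∅.
  x = 7: f ≡ 0 at y ∈ {6}; g ≡ 0 at y ∈ {3}; common: ∅.
  x = 8: f ≡ 0 at y ∈ {7}; g ≡ 0 at y ∈ {3}; common: ∅.
  x = 9: f ≡ 0 at y ∈ {4}; g ≡ 0 at y ∈ {3}; common: ∅.
  x = 10: f ≡ 0 at y ∈ {0}; g ≡ 0 at y ∈ {3}; common: ∅.
Collecting: common zeros = ∅, so the count is 0.
Comparison with the Bézout bound: 0 ≤ 2 = deg(f)·deg(g), as expected for curves with no common component (the affine F_11-count falls short of the bound because intersections may lie at infinity, over extension fields, or carry multiplicity).


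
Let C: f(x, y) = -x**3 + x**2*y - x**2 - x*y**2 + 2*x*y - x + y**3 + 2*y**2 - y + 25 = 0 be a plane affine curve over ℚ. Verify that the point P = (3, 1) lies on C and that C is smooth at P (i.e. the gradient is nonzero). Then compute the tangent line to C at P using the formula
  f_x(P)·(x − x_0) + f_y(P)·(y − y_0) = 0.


Tangent line at P: -27*x + 15*y + 66 = 0.

Step 1: f(3, 1) = 0, so P lies on C.
Step 2: partial derivatives
  f_x(x, y) = -3*x**2 + 2*x*y - 2*x - y**2 + 2*y - 1, f_y(x, y) = x**2 - 2*x*y + 2*x + 3*y**2 + 4*y - 1.
  f_x(P) = -27, f_y(P) = 15 (gradient nonzero, so P is smooth).
Step 3: tangent line at P: -27·(x − 3) + 15·(y − 1) = 0.
Expanding: -27*x + 15*y + 66 = 0.


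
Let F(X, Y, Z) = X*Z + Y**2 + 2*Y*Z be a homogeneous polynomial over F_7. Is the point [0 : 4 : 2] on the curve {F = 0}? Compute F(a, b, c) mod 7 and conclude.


F(0,4,2) ≡ 4 (mod 7); P is NOT on the curve.

Evaluate F(0, 4, 2) term-by-term (mod 7).
  X*Z ↦ 1·0·1·2 = 0
  Y**2 ↦ 1·1·16·1 = 16
  2*Y*Z ↦ 2·1·4·2 = 16
Sum: F(0, 4, 2) = (0) + (16) + (16) = 32.
Reducing mod 7: 32 ≡ 4 (mod 7).
Since F(a, b, c) ≡ 4 ≠ 0 (mod 7), P does NOT lie on the curve.


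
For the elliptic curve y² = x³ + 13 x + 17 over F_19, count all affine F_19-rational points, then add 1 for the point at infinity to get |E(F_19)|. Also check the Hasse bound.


Affine points = {(0, 6), (0, 13), (3, 8), (3, 11), (4, 0), (5, 6), (5, 13), (6, 8), (6, 11), (8, 5), (8, 14), (10, 8), (10, 11), (11, 3), (11, 16), (12, 1), (12, 18), (14, 6), (14, 13)}; affine count = 19; |E(F_19)| = 20.

Discriminant check: Δ ∝ 4a³ + 27b² = 4·13³ + 27·17² = 4·2197 + 27·289 ≡ 4 (mod 19). Nonzero ⇒ E is nonsingular.
For each x ∈ F_19, compute rhs = x³ + 13·x + 17 mod 19, then count y ∈ F_19 with y² ≡ rhs.
  x = 0: rhs = 17, matching y values: 6, 13 (2 points).
  x = 1: rhs = 12, matching y values: none (0 points).
  x = 2: rhs = 13, matching y values: none (0 points).
  x = 3: rhs = 7, matching y values: 8, 11 (2 points).
  x = 4: rhs = 0, matching y values: 0 (1 points).
  x = 5: rhs = 17, matching y values: 6, 13 (2 points).
  x = 6: rhs = 7, matching y values: 8, 11 (2 points).
  x = 7: rhs = 14, matching y values: none (0 points).
  x = 8: rhs = 6, matching y values: 5, 14 (2 points).
  x = 9: rhs = 8, matching y values: none (0 points).
  x = 10: rhs = 7, matching y values: 8, 11 (2 points).
  x = 11: rhs = 9, matching y values: 3, 16 (2 points).
  x = 12: rhs = 1, matching y values: 1, 18 (2 points).
  x = 13: rhs = 8, matching y values: none (0 points).
  x = 14: rhs = 17, matching y values: 6, 13 (2 points).
  x = 15: rhs = 15, matching y values: none (0 points).
  x = 16: rhs = 8, matching y values: none (0 points).
  x = 17: rhs = 2, matching y values: none (0 points).
  x = 18: rhs = 3, matching y values: none (0 points).
Total affine count: 19.
Full point count |E(F_19)| = 19 + 1 = 20.
Hasse bound: |20 − (19+1)| = |0| = 0 ≤ 2√19 ≈ 8.7178 ✓.


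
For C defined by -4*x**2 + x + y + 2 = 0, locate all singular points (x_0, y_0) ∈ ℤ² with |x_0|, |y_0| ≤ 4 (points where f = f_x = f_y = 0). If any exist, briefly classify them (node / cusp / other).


No singular points in the scanned grid; C is smooth there.

Compute partial derivatives:
  f_x = 1 - 8*x.
  f_y = 1.
f_y = 1 is a nonzero constant, so f_y never vanishes: no point (x, y) can satisfy f = f_x = f_y = 0. In particular no (x, y) ∈ {−4, ..., 4}² is singular; the curve is smooth.


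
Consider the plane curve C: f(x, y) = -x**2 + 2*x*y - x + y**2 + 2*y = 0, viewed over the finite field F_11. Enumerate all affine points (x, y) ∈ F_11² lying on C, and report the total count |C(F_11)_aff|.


Affine F_11-points: {(0, 0), (0, 9), (2, 6), (2, 10), (4, 5), (4, 7), (5, 5), (6, 9), (6, 10), (9, 6), (9, 7), (10, 0)}; count = 12.

For each of the 121 pairs (x, y) ∈ F_11², evaluate f(x, y) mod 11. Record the zeros.
  x = 0: [0↦0, 1↦3, 2↦8, 3↦4, 4↦2, 5↦2, 6↦4, 7↦8, 8↦3, 9↦0, 10↦10]  zeros at y ∈ {0, 9}
  x = 1: [0↦9, 1↦3, 2↦10, 3↦8, 4↦8, 5↦10, 6↦3, 7↦9, 8↦6, 9↦5, 10↦6]  zeros at y ∈ ∅
  x = 2: [0↦5, 1↦1, 2↦10, 3↦10, 4↦1, 5↦5, 6↦0, 7↦8, 8↦7, 9↦8, 10↦0]  zeros at y ∈ {6, 10}
  x = 3: [0↦10, 1↦8, 2↦8, 3↦10, 4↦3, 5↦9, 6↦6, 7↦5, 8↦6, 9↦9, 10↦3]  zeros at y ∈ ∅
  x = 4: [0↦2, 1↦2, 2↦4, 3↦8, 4↦3, 5↦0, 6↦10, 7↦0, 8↦3, 9↦8, 10↦4]  zeros at y ∈ {5, 7}
  x = 5: [0↦3, 1↦5, 2↦9, 3↦4, 4↦1, 5↦0, 6↦1, 7↦4, 8↦9, 9↦5, 10↦3]  zeros at y ∈ {5}
  x = 6: [0↦2, 1↦6, 2↦1, 3↦9, 4↦8, 5↦9, 6↦1, 7↦6, 8↦2, 9↦0, 10↦0]  zeros at y ∈ {9, 10}
  x = 7: [0↦10, 1↦5, 2↦2, 3↦1, 4↦2, 5↦5, 6↦10, 7↦6, 8↦4, 9↦4, 10↦6]  zeros at y ∈ ∅
  x = 8: [0↦5, 1↦2, 2↦1, 3↦2, 4↦5, 5↦10, 6↦6, 7↦4, 8↦4, 9↦6, 10↦10]  zeros at y ∈ ∅
  x = 9: [0↦9, 1↦8, 2↦9, 3↦1, 4↦6, 5↦2, 6↦0, 7↦0, 8↦2, 9↦6, 10↦1]  zeros at y ∈ {6, 7}
  x = 10: [0↦0, 1↦1, 2↦4, 3↦9, 4↦5, 5↦3, 6↦3, 7↦5, 8↦9, 9↦4, 10↦1]  zeros at y ∈ {0}
Collecting zeros: affine points = {(0, 0), (0, 9), (2, 6), (2, 10), (4, 5), (4, 7), (5, 5), (6, 9), (6, 10), (9, 6), (9, 7), (10, 0)}.
Total count |C(F_11)_aff| = 12.


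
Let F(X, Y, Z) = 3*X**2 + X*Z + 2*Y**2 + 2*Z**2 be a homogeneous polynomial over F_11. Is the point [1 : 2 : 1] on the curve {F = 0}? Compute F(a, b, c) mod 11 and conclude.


F(1,2,1) ≡ 3 (mod 11); P is NOT on the curve.

Evaluate F(1, 2, 1) term-by-term (mod 11).
  3*X**2 ↦ 3·1·1·1 = 3
  X*Z ↦ 1·1·1·1 = 1
  2*Y**2 ↦ 2·1·4·1 = 8
  2*Z**2 ↦ 2·1·1·1 = 2
Sum: F(1, 2, 1) = (3) + (1) + (8) + (2) = 14.
Reducing mod 11: 14 ≡ 3 (mod 11).
Since F(a, b, c) ≡ 3 ≠ 0 (mod 11), P does NOT lie on the curve.


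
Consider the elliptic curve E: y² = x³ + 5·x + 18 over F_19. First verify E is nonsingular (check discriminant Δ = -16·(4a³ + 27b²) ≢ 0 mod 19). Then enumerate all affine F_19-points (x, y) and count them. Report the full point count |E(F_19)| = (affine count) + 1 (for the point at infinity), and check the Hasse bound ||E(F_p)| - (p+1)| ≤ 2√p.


Affine points = {(1, 9), (1, 10), (2, 6), (2, 13), (4, 8), (4, 11), (5, 4), (5, 15), (6, 6), (6, 13), (7, 4), (7, 15), (8, 0), (10, 2), (10, 17), (11, 6), (11, 13), (12, 1), (12, 18), (13, 0), (14, 1), (14, 18), (17, 0)}; affine count = 23; |E(F_19)| = 24.

Discriminant check: Δ ∝ 4a³ + 27b² = 4·5³ + 27·18² = 4·125 + 27·324 ≡ 14 (mod 19). Nonzero ⇒ E is nonsingular.
For each x ∈ F_19, compute rhs = x³ + 5·x + 18 mod 19, then count y ∈ F_19 with y² ≡ rhs.
  x = 0: rhs = 18, matching y values: none (0 points).
  x = 1: rhs = 5, matching y values: 9, 10 (2 points).
  x = 2: rhs = 17, matching y values: 6, 13 (2 points).
  x = 3: rhs = 3, matching y values: none (0 points).
  x = 4: rhs = 7, matching y values: 8, 11 (2 points).
  x = 5: rhs = 16, matching y values: 4, 15 (2 points).
  x = 6: rhs = 17, matching y values: 6, 13 (2 points).
  x = 7: rhs = 16, matching y values: 4, 15 (2 points).
  x = 8: rhs = 0, matching y values: 0 (1 points).
  x = 9: rhs = 13, matching y values: none (0 points).
  x = 10: rhs = 4, matching y values: 2, 17 (2 points).
  x = 11: rhs = 17, matching y values: 6, 13 (2 points).
  x = 12: rhs = 1, matching y values: 1, 18 (2 points).
  x = 13: rhs = 0, matching y values: 0 (1 points).
  x = 14: rhs = 1, matching y values: 1, 18 (2 points).
  x = 15: rhs = 10, matching y values: none (0 points).
  x = 16: rhs = 14, matching y values: none (0 points).
  x = 17: rhs = 0, matching y values: 0 (1 points).
  x = 18: rhs = 12, matching y values: none (0 points).
Total affine count: 23.
Full point count |E(F_19)| = 23 + 1 = 24.
Hasse bound: |24 − (19+1)| = |4| = 4 ≤ 2√19 ≈ 8.7178 ✓.


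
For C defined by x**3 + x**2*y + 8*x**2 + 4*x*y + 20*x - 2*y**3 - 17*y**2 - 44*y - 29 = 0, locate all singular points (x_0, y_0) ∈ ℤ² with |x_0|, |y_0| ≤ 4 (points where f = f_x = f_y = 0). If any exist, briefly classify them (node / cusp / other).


Singular points: {(-2, -3)}; classification: node.

Compute partial derivatives:
  f_x = 3*x**2 + 2*x*y + 16*x + 4*y + 20.
  f_y = x**2 + 4*x - 6*y**2 - 34*y - 44.
Scan x_0 ∈ {−4, ..., 4}. For each x_0, f_y(x_0, y) is a polynomial in y; find its integer roots y ∈ {−4, ..., 4}, then test f_x and f at those candidates.
  x = -4: f_y(-4, y) = -6*y**2 - 34*y - 44; vanishes at y ∈ {-2}. (-4, -2): f_x = 12 ≠ 0.
  x = -3: f_y(-3, y) = -6*y**2 - 34*y - 47; no integer root y with |y| ≤ 4.
  x = -2: f_y(-2, y) = -6*y**2 - 34*y - 48; vanishes at y ∈ {-3}. (-2, -3): f_x = 0, f = 0 — SINGULAR.
  x = -1: f_y(-1, y) = -6*y**2 - 34*y - 47; no integer root y with |y| ≤ 4.
  x = 0: f_y(0, y) = -6*y**2 - 34*y - 44; vanishes at y ∈ {-2}. (0, -2): f_x = 12 ≠ 0.
  x = 1: f_y(1, y) = -6*y**2 - 34*y - 39; no integer root y with |y| ≤ 4.
  x = 2: f_y(2, y) = -6*y**2 - 34*y - 32; no integer root y with |y| ≤ 4.
  x = 3: f_y(3, y) = -6*y**2 - 34*y - 23; no integer root y with |y| ≤ 4.
  x = 4: f_y(4, y) = -6*y**2 - 34*y - 12; no integer root y with |y| ≤ 4.
Only singular point on the grid: (-2, -3).
Classify: substitute x = -2 + u, y = -3 + v and expand: f = u**3 + u**2*v - u**2 - 2*v**3 + v**2.
No constant or linear terms (consistent with a singular point). Quadratic part: -u**2 + v**2. Cubic part: u**3 + u**2*v - 2*v**3.
The quadratic part v**2 - u**2 = (v − u)(v + u) splits into two distinct linear factors, so there are two distinct tangent lines y − -3 = ±(x − -2) — this is a node (ordinary double point).
Classification: node.


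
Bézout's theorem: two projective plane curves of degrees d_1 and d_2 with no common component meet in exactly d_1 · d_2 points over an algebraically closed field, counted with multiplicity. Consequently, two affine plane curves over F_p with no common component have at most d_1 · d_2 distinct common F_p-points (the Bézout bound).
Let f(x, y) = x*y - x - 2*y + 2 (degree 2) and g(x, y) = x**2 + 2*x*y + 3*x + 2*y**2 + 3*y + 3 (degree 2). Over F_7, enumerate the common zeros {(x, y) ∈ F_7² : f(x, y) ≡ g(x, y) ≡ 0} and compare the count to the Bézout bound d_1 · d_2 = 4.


Common zeros: {(1, 1), (2, 2), (2, 5)}; count = 3; Bézout bound = 4.

deg(f) = 2, deg(g) = 2, so Bézout bound = 4.
Scan x ∈ F_7. For each x, list the y ∈ F_7 with f(x, y) ≡ 0 and those with g(x, y) ≡ 0 (mod 7); the common zeros in that column are the intersection.
  x = 0: f ≡ 0 at y ∈ {1}; g ≡ 0 at y ∈ ∅; common: ∅.
  x = 1: f ≡ 0 at y ∈ {1}; g ≡ 0 at y ∈ {0, 1}; common: {1}.
  x = 2: f ≡ 0 at y ∈ {0, 1, 2, 3, 4, 5, 6}; g ≡ 0 at y ∈ {2, 5}; common: {2, 5}.
  x = 3: f ≡ 0 at y ∈ {1}; g ≡ 0 at y ∈ {0, 6}; common: ∅.
  x = 4: f ≡ 0 at y ∈ {1}; g ≡ 0 at y ∈ ∅; common: ∅.
  x = 5: f ≡ 0 at y ∈ {1}; g ≡ 0 at y ∈ {2}; common: ∅.
  x = 6: f ≡ 0 at y ∈ {1}; g ≡ 0 at y ∈ {5}; common: ∅.
Collecting: common zeros = {(1, 1), (2, 2), (2, 5)}, so the count is 3.
Comparison with the Bézout bound: 3 ≤ 4 = deg(f)·deg(g), as expected for curves with no common component (the affine F_7-count falls short of the bound because intersections may lie at infinity, over extension fields, or carry multiplicity).


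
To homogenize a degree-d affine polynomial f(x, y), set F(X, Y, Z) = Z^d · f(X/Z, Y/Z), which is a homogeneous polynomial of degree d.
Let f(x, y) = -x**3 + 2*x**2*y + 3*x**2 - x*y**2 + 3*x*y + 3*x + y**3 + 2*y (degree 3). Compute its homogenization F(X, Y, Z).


F(X, Y, Z) = -X**3 + 2*X**2*Y + 3*X**2*Z - X*Y**2 + 3*X*Y*Z + 3*X*Z**2 + Y**3 + 2*Y*Z**2

deg(f) = 3.
Substitute x = X/Z, y = Y/Z into f, then multiply by Z^3.
  monomial -1·x^3·y^0 ↦ -1·X^3·Y^0·Z^0.
  monomial 2·x^2·y^1 ↦ 2·X^2·Y^1·Z^0.
  monomial 3·x^2·y^0 ↦ 3·X^2·Y^0·Z^1.
  monomial -1·x^1·y^2 ↦ -1·X^1·Y^2·Z^0.
  monomial 3·x^1·y^1 ↦ 3·X^1·Y^1·Z^1.
  monomial 3·x^1·y^0 ↦ 3·X^1·Y^0·Z^2.
  monomial 1·x^0·y^3 ↦ 1·X^0·Y^3·Z^0.
  monomial 2·x^0·y^1 ↦ 2·X^0·Y^1·Z^2.
Collecting: F(X, Y, Z) = -X**3 + 2*X**2*Y + 3*X**2*Z - X*Y**2 + 3*X*Y*Z + 3*X*Z**2 + Y**3 + 2*Y*Z**2.


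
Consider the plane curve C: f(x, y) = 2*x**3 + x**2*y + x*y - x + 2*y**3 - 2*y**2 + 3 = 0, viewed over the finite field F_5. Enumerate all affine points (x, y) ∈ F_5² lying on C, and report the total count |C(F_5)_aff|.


Affine F_5-points: {(4, 2)}; count = 1.

For each of the 25 pairs (x, y) ∈ F_5², evaluate f(x, y) mod 5. Record the zeros.
  x = 0: [0↦3, 1↦3, 2↦1, 3↦4, 4↦4]  zeros at y ∈ ∅
  x = 1: [0↦4, 1↦1, 2↦1, 3↦1, 4↦3]  zeros at y ∈ ∅
  x = 2: [0↦2, 1↦3, 2↦2, 3↦1, 4↦2]  zeros at y ∈ ∅
  x = 3: [0↦4, 1↦1, 2↦1, 3↦1, 4↦3]  zeros at y ∈ ∅
  x = 4: [0↦2, 1↦2, 2↦0, 3↦3, 4↦3]  zeros at y ∈ {2}
Collecting zeros: affine points = {(4, 2)}.
Total count |C(F_5)_aff| = 1.


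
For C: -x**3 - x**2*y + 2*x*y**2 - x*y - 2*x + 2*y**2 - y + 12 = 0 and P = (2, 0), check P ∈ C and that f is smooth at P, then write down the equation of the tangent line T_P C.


Tangent line at P: -14*x - 7*y + 28 = 0.

Step 1: f(2, 0) = 0, so P lies on C.
Step 2: partial derivatives
  f_x(x, y) = -3*x**2 - 2*x*y + 2*y**2 - y - 2, f_y(x, y) = -x**2 + 4*x*y - x + 4*y - 1.
  f_x(P) = -14, f_y(P) = -7 (gradient nonzero, so P is smooth).
Step 3: tangent line at P: -14·(x − 2) + -7·(y − 0) = 0.
Expanding: -14*x - 7*y + 28 = 0.


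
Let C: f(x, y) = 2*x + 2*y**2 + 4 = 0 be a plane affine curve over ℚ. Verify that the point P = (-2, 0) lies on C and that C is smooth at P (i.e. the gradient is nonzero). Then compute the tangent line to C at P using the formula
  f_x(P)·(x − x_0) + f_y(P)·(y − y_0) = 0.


Tangent line at P: 2*x + 4 = 0.

Step 1: f(-2, 0) = 0, so P lies on C.
Step 2: partial derivatives
  f_x(x, y) = 2, f_y(x, y) = 4*y.
  f_x(P) = 2, f_y(P) = 0 (gradient nonzero, so P is smooth).
Step 3: tangent line at P: 2·(x − -2) + 0·(y − 0) = 0.
Expanding: 2*x + 4 = 0.


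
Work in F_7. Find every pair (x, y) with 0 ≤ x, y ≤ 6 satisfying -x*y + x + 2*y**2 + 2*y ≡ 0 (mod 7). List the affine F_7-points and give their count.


Affine F_7-points: {(0, 0), (0, 6), (1, 5), (4, 4), (5, 2), (5, 3)}; count = 6.

For each of the 49 pairs (x, y) ∈ F_7², evaluate f(x, y) mod 7. Record the zeros.
  x = 0: [0↦0, 1↦4, 2↦5, 3↦3, 4↦5, 5↦4, 6↦0]  zeros at y ∈ {0, 6}
  x = 1: [0↦1, 1↦4, 2↦4, 3↦1, 4↦2, 5↦0, 6↦2]  zeros at y ∈ {5}
  x = 2: [0↦2, 1↦4, 2↦3, 3↦6, 4↦6, 5↦3, 6↦4]  zeros at y ∈ ∅
  x = 3: [0↦3, 1↦4, 2↦2, 3↦4, 4↦3, 5↦6, 6↦6]  zeros at y ∈ ∅
  x = 4: [0↦4, 1↦4, 2↦1, 3↦2, 4↦0, 5↦2, 6↦1]  zeros at y ∈ {4}
  x = 5: [0↦5, 1↦4, 2↦0, 3↦0, 4↦4, 5↦5, 6↦3]  zeros at y ∈ {2, 3}
  x = 6: [0↦6, 1↦4, 2↦6, 3↦5, 4↦1, 5↦1, 6↦5]  zeros at y ∈ ∅
Collecting zeros: affine points = {(0, 0), (0, 6), (1, 5), (4, 4), (5, 2), (5, 3)}.
Total count |C(F_7)_aff| = 6.


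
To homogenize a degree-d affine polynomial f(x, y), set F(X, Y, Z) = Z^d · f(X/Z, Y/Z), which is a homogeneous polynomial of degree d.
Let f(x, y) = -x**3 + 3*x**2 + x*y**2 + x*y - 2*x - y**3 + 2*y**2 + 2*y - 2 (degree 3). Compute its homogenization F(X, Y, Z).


F(X, Y, Z) = -X**3 + 3*X**2*Z + X*Y**2 + X*Y*Z - 2*X*Z**2 - Y**3 + 2*Y**2*Z + 2*Y*Z**2 - 2*Z**3

deg(f) = 3.
Substitute x = X/Z, y = Y/Z into f, then multiply by Z^3.
  monomial -1·x^3·y^0 ↦ -1·X^3·Y^0·Z^0.
  monomial 3·x^2·y^0 ↦ 3·X^2·Y^0·Z^1.
  monomial 1·x^1·y^2 ↦ 1·X^1·Y^2·Z^0.
  monomial 1·x^1·y^1 ↦ 1·X^1·Y^1·Z^1.
  monomial -2·x^1·y^0 ↦ -2·X^1·Y^0·Z^2.
  monomial -1·x^0·y^3 ↦ -1·X^0·Y^3·Z^0.
  monomial 2·x^0·y^2 ↦ 2·X^0·Y^2·Z^1.
  monomial 2·x^0·y^1 ↦ 2·X^0·Y^1·Z^2.
  monomial -2·x^0·y^0 ↦ -2·X^0·Y^0·Z^3.
Collecting: F(X, Y, Z) = -X**3 + 3*X**2*Z + X*Y**2 + X*Y*Z - 2*X*Z**2 - Y**3 + 2*Y**2*Z + 2*Y*Z**2 - 2*Z**3.


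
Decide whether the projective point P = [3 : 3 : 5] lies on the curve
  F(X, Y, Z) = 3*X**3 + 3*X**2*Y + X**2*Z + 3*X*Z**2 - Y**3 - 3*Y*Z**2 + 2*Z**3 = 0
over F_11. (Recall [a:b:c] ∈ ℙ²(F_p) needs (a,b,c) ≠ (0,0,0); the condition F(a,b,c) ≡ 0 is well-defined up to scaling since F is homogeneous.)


F(3,3,5) ≡ 1 (mod 11); P is NOT on the curve.

Evaluate F(3, 3, 5) term-by-term (mod 11).
  3*X**3 ↦ 3·27·1·1 = 81
  3*X**2*Y ↦ 3·9·3·1 = 81
  X**2*Z ↦ 1·9·1·5 = 45
  3*X*Z**2 ↦ 3·3·1·25 = 225
  -Y**3 ↦ -1·1·27·1 = -27
  -3*Y*Z**2 ↦ -3·1·3·25 = -225
  2*Z**3 ↦ 2·1·1·125 = 250
Sum: F(3, 3, 5) = (81) + (81) + (45) + (225) + (-27) + (-225) + (250) = 430.
Reducing mod 11: 430 ≡ 1 (mod 11).
Since F(a, b, c) ≡ 1 ≠ 0 (mod 11), P does NOT lie on the curve.


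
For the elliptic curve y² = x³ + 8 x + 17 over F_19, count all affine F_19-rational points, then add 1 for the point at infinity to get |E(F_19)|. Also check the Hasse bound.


Affine points = {(0, 6), (0, 13), (1, 8), (1, 11), (3, 7), (3, 12), (5, 7), (5, 12), (7, 6), (7, 13), (8, 2), (8, 17), (9, 1), (9, 18), (11, 7), (11, 12), (12, 6), (12, 13), (13, 0), (14, 2), (14, 17), (15, 4), (15, 15), (16, 2), (16, 17)}; affine count = 25; |E(F_19)| = 26.

Discriminant check: Δ ∝ 4a³ + 27b² = 4·8³ + 27·17² = 4·512 + 27·289 ≡ 9 (mod 19). Nonzero ⇒ E is nonsingular.
For each x ∈ F_19, compute rhs = x³ + 8·x + 17 mod 19, then count y ∈ F_19 with y² ≡ rhs.
  x = 0: rhs = 17, matching y values: 6, 13 (2 points).
  x = 1: rhs = 7, matching y values: 8, 11 (2 points).
  x = 2: rhs = 3, matching y values: none (0 points).
  x = 3: rhs = 11, matching y values: 7, 12 (2 points).
  x = 4: rhs = 18, matching y values: none (0 points).
  x = 5: rhs = 11, matching y values: 7, 12 (2 points).
  x = 6: rhs = 15, matching y values: none (0 points).
  x = 7: rhs = 17, matching y values: 6, 13 (2 points).
  x = 8: rhs = 4, matching y values: 2, 17 (2 points).
  x = 9: rhs = 1, matching y values: 1, 18 (2 points).
  x = 10: rhs = 14, matching y values: none (0 points).
  x = 11: rhs = 11, matching y values: 7, 12 (2 points).
  x = 12: rhs = 17, matching y values: 6, 13 (2 points).
  x = 13: rhs = 0, matching y values: 0 (1 points).
  x = 14: rhs = 4, matching y values: 2, 17 (2 points).
  x = 15: rhs = 16, matching y values: 4, 15 (2 points).
  x = 16: rhs = 4, matching y values: 2, 17 (2 points).
  x = 17: rhs = 12, matching y values: none (0 points).
  x = 18: rhs = 8, matching y values: none (0 points).
Total affine count: 25.
Full point count |E(F_19)| = 25 + 1 = 26.
Hasse bound: |26 − (19+1)| = |6| = 6 ≤ 2√19 ≈ 8.7178 ✓.


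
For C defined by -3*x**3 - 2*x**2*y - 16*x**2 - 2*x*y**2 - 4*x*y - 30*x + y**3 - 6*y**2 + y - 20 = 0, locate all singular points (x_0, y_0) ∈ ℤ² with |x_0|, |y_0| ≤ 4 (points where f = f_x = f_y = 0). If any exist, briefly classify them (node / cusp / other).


Singular points: {(-2, 1)}; classification: cusp.

Compute partial derivatives:
  f_x = -9*x**2 - 4*x*y - 32*x - 2*y**2 - 4*y - 30.
  f_y = -2*x**2 - 4*x*y - 4*x + 3*y**2 - 12*y + 1.
Scan x_0 ∈ {−4, ..., 4}. For each x_0, f_y(x_0, y) is a polynomial in y; find its integer roots y ∈ {−4, ..., 4}, then test f_x and f at those candidates.
  x = -4: f_y(-4, y) = 3*y**2 + 4*y - 15; vanishes at y ∈ {-3}. (-4, -3): f_x = -100 ≠ 0.
  x = -3: f_y(-3, y) = 3*y**2 - 5; no integer root y with |y| ≤ 4.
  x = -2: f_y(-2, y) = 3*y**2 - 4*y + 1; vanishes at y ∈ {1}. (-2, 1): f_x = 0, f = 0 — SINGULAR.
  x = -1: f_y(-1, y) = 3*y**2 - 8*y + 3; no integer root y with |y| ≤ 4.
  x = 0: f_y(0, y) = 3*y**2 - 12*y + 1; no integer root y with |y| ≤ 4.
  x = 1: f_y(1, y) = 3*y**2 - 16*y - 5; no integer root y with |y| ≤ 4.
  x = 2: f_y(2, y) = 3*y**2 - 20*y - 15; no integer root y with |y| ≤ 4.
  x = 3: f_y(3, y) = 3*y**2 - 24*y - 29; no integer root y with |y| ≤ 4.
  x = 4: f_y(4, y) = 3*y**2 - 28*y - 47; no integer root y with |y| ≤ 4.
Only singular point on the grid: (-2, 1).
Classify: substitute x = -2 + u, y = 1 + v and expand: f = -3*u**3 - 2*u**2*v - 2*u*v**2 + v**3 + v**2.
No constant or linear terms (consistent with a singular point). Quadratic part: v**2. Cubic part: -3*u**3 - 2*u**2*v - 2*u*v**2 + v**3.
The quadratic part v**2 is a perfect square, so there is a single (double) tangent line v = 0, i.e. y = 1. Restricting the cubic part to that line (v = 0) leaves -3*u**3 ≠ 0, so f is not divisible by v and the branch is v² ≈ 3*u**3 to lowest order — this is a cusp.
Classification: cusp.


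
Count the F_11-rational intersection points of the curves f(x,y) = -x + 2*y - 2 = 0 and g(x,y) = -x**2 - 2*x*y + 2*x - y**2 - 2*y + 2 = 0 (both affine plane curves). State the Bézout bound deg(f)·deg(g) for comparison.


Common zeros: ∅; count = 0; Bézout bound = 2.

deg(f) = 1, deg(g) = 2, so Bézout bound = 2.
Scan x ∈ F_11. For each x, list the y ∈ F_11 with f(x, y) ≡ 0 and those with g(x, y) ≡ 0 (mod 11); the common zeros in that column are the intersection.
  x = 0: f ≡ 0 at y ∈ {1}; g ≡ 0 at y ∈ {4, 5}; common: ∅.
  x = 1: f ≡ 0 at y ∈ {7}; g ≡ 0 at y ∈ ∅; common: ∅.
  x = 2: f ≡ 0 at y ∈ {2}; g ≡ 0 at y ∈ {8}; common: ∅.
  x = 3: f ≡ 0 at y ∈ {8}; g ≡ 0 at y ∈ {5, 9}; common: ∅.
  x = 4: f ≡ 0 at y ∈ {3}; g ≡ 0 at y ∈ ∅; common: ∅.
  x = 5: f ≡ 0 at y ∈ {9}; g ≡ 0 at y ∈ {4, 6}; common: ∅.
  x = 6: f ≡ 0 at y ∈ {4}; g ≡ 0 at y ∈ {0, 8}; common: ∅.
  x = 7: f ≡ 0 at y ∈ {10}; g ≡ 0 at y ∈ {0, 6}; common: ∅.
  x = 8: f ≡ 0 at y ∈ {5}; g ≡ 0 at y ∈ ∅; common: ∅.
  x = 9: f ≡ 0 at y ∈ {0}; g ≡ 0 at y ∈ ∅; common: ∅.
  x = 10: f ≡ 0 at y ∈ {6}; g ≡ 0 at y ∈ ∅; common: ∅.
Collecting: common zeros = ∅, so the count is 0.
Comparison with the Bézout bound: 0 ≤ 2 = deg(f)·deg(g), as expected for curves with no common component (the affine F_11-count falls short of the bound because intersections may lie at infinity, over extension fields, or carry multiplicity).


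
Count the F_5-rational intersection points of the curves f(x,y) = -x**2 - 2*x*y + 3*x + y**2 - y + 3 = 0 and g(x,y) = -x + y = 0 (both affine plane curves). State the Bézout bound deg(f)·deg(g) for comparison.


Common zeros: ∅; count = 0; Bézout bound = 2.

deg(f) = 2, deg(g) = 1, so Bézout bound = 2.
Scan x ∈ F_5. For each x, list the y ∈ F_5 with f(x, y) ≡ 0 and those with g(x, y) ≡ 0 (mod 5); the common zeros in that column are the intersection.
  x = 0: f ≡ 0 at y ∈ {2, 4}; g ≡ 0 at y ∈ {0}; common: ∅.
  x = 1: f ≡ 0 at y ∈ {0, 3}; g ≡ 0 at y ∈ {1}; common: ∅.
  x = 2: f ≡ 0 at y ∈ {0}; g ≡ 0 at y ∈ {2}; common: ∅.
  x = 3: f ≡ 0 at y ∈ ∅; g ≡ 0 at y ∈ {3}; common: ∅.
  x = 4: f ≡ 0 at y ∈ {2}; g ≡ 0 at y ∈ {4}; common: ∅.
Collecting: common zeros = ∅, so the count is 0.
Comparison with the Bézout bound: 0 ≤ 2 = deg(f)·deg(g), as expected for curves with no common component (the affine F_5-count falls short of the bound because intersections may lie at infinity, over extension fields, or carry multiplicity).


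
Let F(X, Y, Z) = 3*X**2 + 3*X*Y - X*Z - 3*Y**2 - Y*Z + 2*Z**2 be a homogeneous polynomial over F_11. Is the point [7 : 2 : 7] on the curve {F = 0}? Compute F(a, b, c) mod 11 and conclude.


F(7,2,7) ≡ 3 (mod 11); P is NOT on the curve.

Evaluate F(7, 2, 7) term-by-term (mod 11).
  3*X**2 ↦ 3·49·1·1 = 147
  3*X*Y ↦ 3·7·2·1 = 42
  -X*Z ↦ -1·7·1·7 = -49
  -3*Y**2 ↦ -3·1·4·1 = -12
  -Y*Z ↦ -1·1·2·7 = -14
  2*Z**2 ↦ 2·1·1·49 = 98
Sum: F(7, 2, 7) = (147) + (42) + (-49) + (-12) + (-14) + (98) = 212.
Reducing mod 11: 212 ≡ 3 (mod 11).
Since F(a, b, c) ≡ 3 ≠ 0 (mod 11), P does NOT lie on the curve.


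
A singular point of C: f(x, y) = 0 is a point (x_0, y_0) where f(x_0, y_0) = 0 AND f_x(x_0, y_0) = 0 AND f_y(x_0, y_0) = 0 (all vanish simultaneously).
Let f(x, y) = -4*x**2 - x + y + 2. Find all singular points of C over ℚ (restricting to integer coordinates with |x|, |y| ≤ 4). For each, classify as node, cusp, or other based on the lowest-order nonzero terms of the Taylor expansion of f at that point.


No singular points in the scanned grid; C is smooth there.

Compute partial derivatives:
  f_x = -8*x - 1.
  f_y = 1.
f_y = 1 is a nonzero constant, so f_y never vanishes: no point (x, y) can satisfy f = f_x = f_y = 0. In particular no (x, y) ∈ {−4, ..., 4}² is singular; the curve is smooth.


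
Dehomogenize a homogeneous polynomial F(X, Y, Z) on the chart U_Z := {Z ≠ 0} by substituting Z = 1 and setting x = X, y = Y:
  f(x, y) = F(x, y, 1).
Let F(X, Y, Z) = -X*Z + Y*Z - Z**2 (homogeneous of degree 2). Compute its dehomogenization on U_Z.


f(x, y) = -x + y - 1

On U_Z we set Z = 1. Each monomial c·X^i·Y^j·Z^k in F becomes c·x^i·y^j·1^k = c·x^i·y^j.
Substituting Z = 1: F(X, Y, 1) = -x + y - 1.
Note: deg(f) ≤ deg(F) = 2; strict inequality happens when F is divisible by Z (lost terms).


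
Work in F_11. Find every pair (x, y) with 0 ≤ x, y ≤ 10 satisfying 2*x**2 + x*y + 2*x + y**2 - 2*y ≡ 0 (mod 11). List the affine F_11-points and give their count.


Affine F_11-points: {(0, 0), (0, 2), (3, 4), (3, 6), (4, 3), (4, 6), (5, 4), (9, 2), (10, 0), (10, 3)}; count = 10.

For each of the 121 pairs (x, y) ∈ F_11², evaluate f(x, y) mod 11. Record the zeros.
  x = 0: [0↦0, 1↦10, 2↦0, 3↦3, 4↦8, 5↦4, 6↦2, 7↦2, 8↦4, 9↦8, 10↦3]  zeros at y ∈ {0, 2}
  x = 1: [0↦4, 1↦4, 2↦6, 3↦10, 4↦5, 5↦2, 6↦1, 7↦2, 8↦5, 9↦10, 10↦6]  zeros at y ∈ ∅
  x = 2: [0↦1, 1↦2, 2↦5, 3↦10, 4↦6, 5↦4, 6↦4, 7↦6, 8↦10, 9↦5, 10↦2]  zeros at y ∈ ∅
  x = 3: [0↦2, 1↦4, 2↦8, 3↦3, 4↦0, 5↦10, 6↦0, 7↦3, 8↦8, 9↦4, 10↦2]  zeros at y ∈ {4, 6}
  x = 4: [0↦7, 1↦10, 2↦4, 3↦0, 4↦9, 5↦9, 6↦0, 7↦4, 8↦10, 9↦7, 10↦6]  zeros at y ∈ {3, 6}
  x = 5: [0↦5, 1↦9, 2↦4, 3↦1, 4↦0, 5↦1, 6↦4, 7↦9, 8↦5, 9↦3, 10↦3]  zeros at y ∈ {4}
  x = 6: [0↦7, 1↦1, 2↦8, 3↦6, 4↦6, 5↦8, 6↦1, 7↦7, 8↦4, 9↦3, 10↦4]  zeros at y ∈ ∅
  x = 7: [0↦2, 1↦8, 2↦5, 3↦4, 4↦5, 5↦8, 6↦2, 7↦9, 8↦7, 9↦7, 10↦9]  zeros at y ∈ ∅
  x = 8: [0↦1, 1↦8, 2↦6, 3↦6, 4↦8, 5↦1, 6↦7, 7↦4, 8↦3, 9↦4, 10↦7]  zeros at y ∈ ∅
  x = 9: [0↦4, 1↦1, 2↦0, 3↦1, 4↦4, 5↦9, 6↦5, 7↦3, 8↦3, 9↦5, 10↦9]  zeros at y ∈ {2}
  x = 10: [0↦0, 1↦9, 2↦9, 3↦0, 4↦4, 5↦10, 6↦7, 7↦6, 8↦7, 9↦10, 10↦4]  zeros at y ∈ {0, 3}
Collecting zeros: affine points = {(0, 0), (0, 2), (3, 4), (3, 6), (4, 3), (4, 6), (5, 4), (9, 2), (10, 0), (10, 3)}.
Total count |C(F_11)_aff| = 10.


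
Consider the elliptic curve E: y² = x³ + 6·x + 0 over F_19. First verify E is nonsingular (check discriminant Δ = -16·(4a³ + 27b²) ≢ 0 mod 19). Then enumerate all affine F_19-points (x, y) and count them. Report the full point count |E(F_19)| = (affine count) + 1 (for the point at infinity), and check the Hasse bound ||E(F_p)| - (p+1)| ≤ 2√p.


Affine points = {(0, 0), (1, 8), (1, 11), (2, 1), (2, 18), (3, 8), (3, 11), (6, 9), (6, 10), (7, 9), (7, 10), (8, 3), (8, 16), (9, 2), (9, 17), (14, 4), (14, 15), (15, 8), (15, 11)}; affine count = 19; |E(F_19)| = 20.

Discriminant check: Δ ∝ 4a³ + 27b² = 4·6³ + 27·0² = 4·216 + 27·0 ≡ 9 (mod 19). Nonzero ⇒ E is nonsingular.
For each x ∈ F_19, compute rhs = x³ + 6·x + 0 mod 19, then count y ∈ F_19 with y² ≡ rhs.
  x = 0: rhs = 0, matching y values: 0 (1 points).
  x = 1: rhs = 7, matching y values: 8, 11 (2 points).
  x = 2: rhs = 1, matching y values: 1, 18 (2 points).
  x = 3: rhs = 7, matching y values: 8, 11 (2 points).
  x = 4: rhs = 12, matching y values: none (0 points).
  x = 5: rhs = 3, matching y values: none (0 points).
  x = 6: rhs = 5, matching y values: 9, 10 (2 points).
  x = 7: rhs = 5, matching y values: 9, 10 (2 points).
  x = 8: rhs = 9, matching y values: 3, 16 (2 points).
  x = 9: rhs = 4, matching y values: 2, 17 (2 points).
  x = 10: rhs = 15, matching y values: none (0 points).
  x = 11: rhs = 10, matching y values: none (0 points).
  x = 12: rhs = 14, matching y values: none (0 points).
  x = 13: rhs = 14, matching y values: none (0 points).
  x = 14: rhs = 16, matching y values: 4, 15 (2 points).
  x = 15: rhs = 7, matching y values: 8, 11 (2 points).
  x = 16: rhs = 12, matching y values: none (0 points).
  x = 17: rhs = 18, matching y values: none (0 points).
  x = 18: rhs = 12, matching y values: none (0 points).
Total affine count: 19.
Full point count |E(F_19)| = 19 + 1 = 20.
Hasse bound: |20 − (19+1)| = |0| = 0 ≤ 2√19 ≈ 8.7178 ✓.


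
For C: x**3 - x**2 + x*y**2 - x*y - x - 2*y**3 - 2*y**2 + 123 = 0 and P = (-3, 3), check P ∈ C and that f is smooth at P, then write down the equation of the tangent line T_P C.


Tangent line at P: 38*x - 81*y + 357 = 0.

Step 1: f(-3, 3) = 0, so P lies on C.
Step 2: partial derivatives
  f_x(x, y) = 3*x**2 - 2*x + y**2 - y - 1, f_y(x, y) = 2*x*y - x - 6*y**2 - 4*y.
  f_x(P) = 38, f_y(P) = -81 (gradient nonzero, so P is smooth).
Step 3: tangent line at P: 38·(x − -3) + -81·(y − 3) = 0.
Expanding: 38*x - 81*y + 357 = 0.


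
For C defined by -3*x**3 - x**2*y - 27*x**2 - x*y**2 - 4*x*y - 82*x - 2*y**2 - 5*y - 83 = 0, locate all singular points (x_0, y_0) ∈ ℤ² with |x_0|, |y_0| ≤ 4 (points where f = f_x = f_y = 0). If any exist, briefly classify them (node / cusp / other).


Singular points: {(-3, 1)}; classification: node.

Compute partial derivatives:
  f_x = -9*x**2 - 2*x*y - 54*x - y**2 - 4*y - 82.
  f_y = -x**2 - 2*x*y - 4*x - 4*y - 5.
Scan x_0 ∈ {−4, ..., 4}. For each x_0, f_y(x_0, y) is a polynomial in y; find its integer roots y ∈ {−4, ..., 4}, then test f_x and f at those candidates.
  x = -4: f_y(-4, y) = 4*y - 5; no integer root y with |y| ≤ 4.
  x = -3: f_y(-3, y) = 2*y - 2; vanishes at y ∈ {1}. (-3, 1): f_x = 0, f = 0 — SINGULAR.
  x = -2: f_y(-2, y) = -1; no integer root y with |y| ≤ 4.
  x = -1: f_y(-1, y) = -2*y - 2; vanishes at y ∈ {-1}. (-1, -1): f_x = -36 ≠ 0.
  x = 0: f_y(0, y) = -4*y - 5; no integer root y with |y| ≤ 4.
  x = 1: f_y(1, y) = -6*y - 10; no integer root y with |y| ≤ 4.
  x = 2: f_y(2, y) = -8*y - 17; no integer root y with |y| ≤ 4.
  x = 3: f_y(3, y) = -10*y - 26; no integer root y with |y| ≤ 4.
  x = 4: f_y(4, y) = -12*y - 37; no integer root y with |y| ≤ 4.
Only singular point on the grid: (-3, 1).
Classify: substitute x = -3 + u, y = 1 + v and expand: f = -3*u**3 - u**2*v - u**2 - u*v**2 + v**2.
No constant or linear terms (consistent with a singular point). Quadratic part: -u**2 + v**2. Cubic part: -3*u**3 - u**2*v - u*v**2.
The quadratic part v**2 - u**2 = (v − u)(v + u) splits into two distinct linear factors, so there are two distinct tangent lines y − 1 = ±(x − -3) — this is a node (ordinary double point).
Classification: node.


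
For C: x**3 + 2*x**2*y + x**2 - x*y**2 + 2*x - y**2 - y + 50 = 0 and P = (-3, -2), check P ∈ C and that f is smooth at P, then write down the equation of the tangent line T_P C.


Tangent line at P: 43*x + 9*y + 147 = 0.

Step 1: f(-3, -2) = 0, so P lies on C.
Step 2: partial derivatives
  f_x(x, y) = 3*x**2 + 4*x*y + 2*x - y**2 + 2, f_y(x, y) = 2*x**2 - 2*x*y - 2*y - 1.
  f_x(P) = 43, f_y(P) = 9 (gradient nonzero, so P is smooth).
Step 3: tangent line at P: 43·(x − -3) + 9·(y − -2) = 0.
Expanding: 43*x + 9*y + 147 = 0.


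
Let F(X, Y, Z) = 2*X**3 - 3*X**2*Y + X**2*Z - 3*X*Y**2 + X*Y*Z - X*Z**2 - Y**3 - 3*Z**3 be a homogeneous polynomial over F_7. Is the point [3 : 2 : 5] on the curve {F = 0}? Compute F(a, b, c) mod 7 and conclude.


F(3,2,5) ≡ 1 (mod 7); P is NOT on the curve.

Evaluate F(3, 2, 5) term-by-term (mod 7).
  2*X**3 ↦ 2·27·1·1 = 54
  -3*X**2*Y ↦ -3·9·2·1 = -54
  X**2*Z ↦ 1·9·1·5 = 45
  -3*X*Y**2 ↦ -3·3·4·1 = -36
  X*Y*Z ↦ 1·3·2·5 = 30
  -X*Z**2 ↦ -1·3·1·25 = -75
  -Y**3 ↦ -1·1·8·1 = -8
  -3*Z**3 ↦ -3·1·1·125 = -375
Sum: F(3, 2, 5) = (54) + (-54) + (45) + (-36) + (30) + (-75) + (-8) + (-375) = -419.
Reducing mod 7: -419 ≡ 1 (mod 7).
Since F(a, b, c) ≡ 1 ≠ 0 (mod 7), P does NOT lie on the curve.


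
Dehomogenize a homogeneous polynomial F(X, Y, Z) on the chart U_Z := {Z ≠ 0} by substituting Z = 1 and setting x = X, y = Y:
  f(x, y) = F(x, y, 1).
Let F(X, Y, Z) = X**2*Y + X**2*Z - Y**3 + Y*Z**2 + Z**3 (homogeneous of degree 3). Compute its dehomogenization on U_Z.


f(x, y) = x**2*y + x**2 - y**3 + y + 1

On U_Z we set Z = 1. Each monomial c·X^i·Y^j·Z^k in F becomes c·x^i·y^j·1^k = c·x^i·y^j.
Substituting Z = 1: F(X, Y, 1) = x**2*y + x**2 - y**3 + y + 1.
Note: deg(f) ≤ deg(F) = 3; strict inequality happens when F is divisible by Z (lost terms).


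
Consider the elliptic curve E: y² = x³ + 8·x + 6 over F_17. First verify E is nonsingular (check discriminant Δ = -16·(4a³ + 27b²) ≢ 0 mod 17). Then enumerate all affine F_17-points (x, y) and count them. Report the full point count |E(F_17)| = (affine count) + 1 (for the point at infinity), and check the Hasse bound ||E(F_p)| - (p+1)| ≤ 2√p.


Affine points = {(1, 7), (1, 10), (2, 8), (2, 9), (4, 0), (5, 1), (5, 16), (6, 7), (6, 10), (8, 2), (8, 15), (9, 5), (9, 12), (10, 7), (10, 10), (15, 4), (15, 13)}; affine count = 17; |E(F_17)| = 18.

Discriminant check: Δ ∝ 4a³ + 27b² = 4·8³ + 27·6² = 4·512 + 27·36 ≡ 11 (mod 17). Nonzero ⇒ E is nonsingular.
For each x ∈ F_17, compute rhs = x³ + 8·x + 6 mod 17, then count y ∈ F_17 with y² ≡ rhs.
  x = 0: rhs = 6, matching y values: none (0 points).
  x = 1: rhs = 15, matching y values: 7, 10 (2 points).
  x = 2: rhs = 13, matching y values: 8, 9 (2 points).
  x = 3: rhs = 6, matching y values: none (0 points).
  x = 4: rhs = 0, matching y values: 0 (1 points).
  x = 5: rhs = 1, matching y values: 1, 16 (2 points).
  x = 6: rhs = 15, matching y values: 7, 10 (2 points).
  x = 7: rhs = 14, matching y values: none (0 points).
  x = 8: rhs = 4, matching y values: 2, 15 (2 points).
  x = 9: rhs = 8, matching y values: 5, 12 (2 points).
  x = 10: rhs = 15, matching y values: 7, 10 (2 points).
  x = 11: rhs = 14, matching y values: none (0 points).
  x = 12: rhs = 11, matching y values: none (0 points).
  x = 13: rhs = 12, matching y values: none (0 points).
  x = 14: rhs = 6, matching y values: none (0 points).
  x = 15: rhs = 16, matching y values: 4, 13 (2 points).
  x = 16: rhs = 14, matching y values: none (0 points).
Total affine count: 17.
Full point count |E(F_17)| = 17 + 1 = 18.
Hasse bound: |18 − (17+1)| = |0| = 0 ≤ 2√17 ≈ 8.2462 ✓.


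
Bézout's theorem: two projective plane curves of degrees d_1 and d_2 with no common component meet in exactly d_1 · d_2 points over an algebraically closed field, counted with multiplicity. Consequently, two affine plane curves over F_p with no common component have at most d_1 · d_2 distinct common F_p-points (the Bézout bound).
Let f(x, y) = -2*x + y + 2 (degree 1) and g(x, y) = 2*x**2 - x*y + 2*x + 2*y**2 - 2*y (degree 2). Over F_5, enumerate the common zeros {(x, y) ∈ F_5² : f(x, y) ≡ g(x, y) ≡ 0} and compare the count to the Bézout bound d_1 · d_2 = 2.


Common zeros: ∅; count = 0; Bézout bound = 2.

deg(f) = 1, deg(g) = 2, so Bézout bound = 2.
Scan x ∈ F_5. For each x, list the y ∈ F_5 with f(x, y) ≡ 0 and those with g(x, y) ≡ 0 (mod 5); the common zeros in that column are the intersection.
  x = 0: f ≡ 0 at y ∈ {3}; g ≡ 0 at y ∈ {0, 1}; common: ∅.
  x = 1: f ≡ 0 at y ∈ {0}; g ≡ 0 at y ∈ ∅; common: ∅.
  x = 2: f ≡ 0 at y ∈ {2}; g ≡ 0 at y ∈ {1}; common: ∅.
  x = 3: f ≡ 0 at y ∈ {4}; g ≡ 0 at y ∈ ∅; common: ∅.
  x = 4: f ≡ 0 at y ∈ {1}; g ≡ 0 at y ∈ {0, 3}; common: ∅.
Collecting: common zeros = ∅, so the count is 0.
Comparison with the Bézout bound: 0 ≤ 2 = deg(f)·deg(g), as expected for curves with no common component (the affine F_5-count falls short of the bound because intersections may lie at infinity, over extension fields, or carry multiplicity).


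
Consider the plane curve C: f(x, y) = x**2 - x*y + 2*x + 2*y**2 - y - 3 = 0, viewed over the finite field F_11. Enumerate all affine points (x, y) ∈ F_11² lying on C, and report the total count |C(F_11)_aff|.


Affine F_11-points: {(0, 7), (0, 10), (1, 0), (1, 1), (4, 4), (5, 7), (8, 0), (8, 10), (9, 1), (9, 4)}; count = 10.

For each of the 121 pairs (x, y) ∈ F_11², evaluate f(x, y) mod 11. Record the zeros.
  x = 0: [0↦8, 1↦9, 2↦3, 3↦1, 4↦3, 5↦9, 6↦8, 7↦0, 8↦7, 9↦7, 10↦0]  zeros at y ∈ {7, 10}
  x = 1: [0↦0, 1↦0, 2↦4, 3↦1, 4↦2, 5↦7, 6↦5, 7↦7, 8↦2, 9↦1, 10↦4]  zeros at y ∈ {0, 1}
  x = 2: [0↦5, 1↦4, 2↦7, 3↦3, 4↦3, 5↦7, 6↦4, 7↦5, 8↦10, 9↦8, 10↦10]  zeros at y ∈ ∅
  x = 3: [0↦1, 1↦10, 2↦1, 3↦7, 4↦6, 5↦9, 6↦5, 7↦5, 8↦9, 9↦6, 10↦7]  zeros at y ∈ ∅
  x = 4: [0↦10, 1↦7, 2↦8, 3↦2, 4↦0, 5↦2, 6↦8, 7↦7, 8↦10, 9↦6, 10↦6]  zeros at y ∈ {4}
  x = 5: [0↦10, 1↦6, 2↦6, 3↦10, 4↦7, 5↦8, 6↦2, 7↦0, 8↦2, 9↦8, 10↦7]  zeros at y ∈ {7}
  x = 6: [0↦1, 1↦7, 2↦6, 3↦9, 4↦5, 5↦5, 6↦9, 7↦6, 8↦7, 9↦1, 10↦10]  zeros at y ∈ ∅
  x = 7: [0↦5, 1↦10, 2↦8, 3↦10, 4↦5, 5↦4, 6↦7, 7↦3, 8↦3, 9↦7, 10↦4]  zeros at y ∈ ∅
  x = 8: [0↦0, 1↦4, 2↦1, 3↦2, 4↦7, 5↦5, 6↦7, 7↦2, 8↦1, 9↦4, 10↦0]  zeros at y ∈ {0, 10}
  x = 9: [0↦8, 1↦0, 2↦7, 3↦7, 4↦0, 5↦8, 6↦9, 7↦3, 8↦1, 9↦3, 10↦9]  zeros at y ∈ {1, 4}
  x = 10: [0↦7, 1↦9, 2↦4, 3↦3, 4↦6, 5↦2, 6↦2, 7↦6, 8↦3, 9↦4, 10↦9]  zeros at y ∈ ∅
Collecting zeros: affine points = {(0, 7), (0, 10), (1, 0), (1, 1), (4, 4), (5, 7), (8, 0), (8, 10), (9, 1), (9, 4)}.
Total count |C(F_11)_aff| = 10.
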